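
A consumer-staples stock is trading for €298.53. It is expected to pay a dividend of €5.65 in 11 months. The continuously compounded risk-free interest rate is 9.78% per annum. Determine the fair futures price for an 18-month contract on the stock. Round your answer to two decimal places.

€339.72

PV(dividends) I = 5.65·e^(−0.0978·11/12)
I = 5.1655
F = (S − I)·e^(rT) = (298.53 − 5.1655) · e^(0.0978·18/12)
= 293.3645 · e^0.146700 = 293.3645 × 1.158007 = €339.72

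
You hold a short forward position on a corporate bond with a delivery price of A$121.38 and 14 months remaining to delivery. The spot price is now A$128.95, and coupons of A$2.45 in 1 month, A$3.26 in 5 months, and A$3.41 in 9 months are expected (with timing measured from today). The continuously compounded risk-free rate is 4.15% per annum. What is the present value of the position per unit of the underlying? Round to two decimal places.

PV(remaining coupons) I = 2.45·e^(−0.0415·1/12) + 3.26·e^(−0.0415·5/12) + 3.41·e^(−0.0415·9/12) = 8.9512
Current forward F = (S − I)·e^(rT) = (128.95 − 8.9512)·e^(0.0415·14/12) = 119.9988 × 1.049608 = 125.9517
Value (long) = (F − K)·e^(−rT) = (125.9517 − 121.38) × 0.952737 = 4.3556
Short position value = −(long value) = -A$4.36

-A$4.36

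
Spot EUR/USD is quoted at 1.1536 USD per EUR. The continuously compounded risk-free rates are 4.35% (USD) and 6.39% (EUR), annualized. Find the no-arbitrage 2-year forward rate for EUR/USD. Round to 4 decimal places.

F = S·e^((r_USD − r_EUR)T) = 1.1536 · e^((0.0435 − 0.0639) × 2)
= 1.1536 · e^-0.040800 = 1.1536 × 0.960021
F = 1.1075 USD per EUR

1.1075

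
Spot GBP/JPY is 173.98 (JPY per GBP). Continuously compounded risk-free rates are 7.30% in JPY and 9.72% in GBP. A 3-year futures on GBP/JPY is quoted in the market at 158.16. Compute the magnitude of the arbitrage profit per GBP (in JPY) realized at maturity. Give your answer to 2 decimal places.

Fair futures: F* = S·e^(carry·T), with carry = (r_JPY − r_GBP) = 0.0730 − 0.0972 = -0.0242
F* = 173.98 · e^(-0.0242 × 3) = 173.98 · e^-0.072600 = 173.98 × 0.929973 = 161.7967
Market 158.16 < fair 161.7967: forward underpriced → reverse cash-and-carry (short spot, go long the forward).
At maturity, profit = |F_mkt − F*| = |158.16 − 161.7967| = 3.64 per GBP (in JPY)

3.64 per GBP (in JPY)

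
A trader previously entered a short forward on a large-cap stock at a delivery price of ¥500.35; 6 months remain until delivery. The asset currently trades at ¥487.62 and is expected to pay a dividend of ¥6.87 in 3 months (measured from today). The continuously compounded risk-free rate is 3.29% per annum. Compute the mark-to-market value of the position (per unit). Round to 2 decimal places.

PV(remaining dividends) I = 6.87·e^(−0.0329·3/12) = 6.8137
Current forward F = (S − I)·e^(rT) = (487.62 − 6.8137)·e^(0.0329·6/12) = 480.8063 × 1.016586 = 488.7810
Value (long) = (F − K)·e^(−rT) = (488.7810 − 500.35) × 0.983685 = -11.3803
Short position value = −(long value) = ¥11.38

¥11.38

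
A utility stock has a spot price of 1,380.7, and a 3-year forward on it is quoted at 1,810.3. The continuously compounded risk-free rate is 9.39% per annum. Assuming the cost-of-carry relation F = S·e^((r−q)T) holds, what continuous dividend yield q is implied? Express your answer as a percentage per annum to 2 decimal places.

From F = S·e^((r−q)T): (r − q) = ln(F/S)/T
ln(1810.3/1380.7) = ln(1.311147) = 0.270902
(r − q) = 0.270902 / (3) = 0.090301
q = r − ln(F/S)/T = 0.0939 − 0.090301 = 0.003599
q = 0.36%

0.36%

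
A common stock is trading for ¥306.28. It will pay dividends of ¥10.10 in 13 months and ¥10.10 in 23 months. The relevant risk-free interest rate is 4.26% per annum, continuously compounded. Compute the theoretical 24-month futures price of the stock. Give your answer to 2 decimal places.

PV(dividends) I = 10.10·e^(−0.0426·13/12) + 10.10·e^(−0.0426·23/12)
I = 9.6445 + 9.3081 = 18.9526
F = (S − I)·e^(rT) = (306.28 − 18.9526) · e^(0.0426·24/12)
= 287.3274 · e^0.085200 = 287.3274 × 1.088935 = ¥312.88

¥312.88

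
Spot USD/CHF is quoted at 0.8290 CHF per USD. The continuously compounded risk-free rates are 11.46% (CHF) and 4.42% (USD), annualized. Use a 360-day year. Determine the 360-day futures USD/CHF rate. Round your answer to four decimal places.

0.8895

F = S·e^((r_CHF − r_USD)T) = 0.8290 · e^((0.1146 − 0.0442) × 360/360)
= 0.8290 · e^0.070400 = 0.8290 × 1.072937
F = 0.8895 CHF per USD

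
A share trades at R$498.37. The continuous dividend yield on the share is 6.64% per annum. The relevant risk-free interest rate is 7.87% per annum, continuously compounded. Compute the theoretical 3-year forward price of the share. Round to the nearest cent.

F = S·e^((r − q)T) = 498.37 · e^((0.0787 − 0.0664) × 3)
= 498.37 · e^0.036900 = 498.37 × 1.037589
F = R$517.10

R$517.10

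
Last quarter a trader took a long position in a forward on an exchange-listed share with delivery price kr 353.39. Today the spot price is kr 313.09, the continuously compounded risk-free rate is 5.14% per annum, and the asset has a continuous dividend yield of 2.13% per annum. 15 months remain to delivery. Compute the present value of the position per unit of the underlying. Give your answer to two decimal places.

-kr 26.53

Current fair forward for the remaining 15 months: F = S·e^((r − q)·T), (r − q) = 0.0514 − 0.0213 = 0.0301
F = 313.09 · e^(0.0301 × 15/12) = 313.09 × 1.038342 = 325.0945
Value of long forward = (F − K)·e^(−rT) = (325.0945 − 353.39) · e^(−0.0514·15/12)
= -28.2955 × 0.937771 = -26.53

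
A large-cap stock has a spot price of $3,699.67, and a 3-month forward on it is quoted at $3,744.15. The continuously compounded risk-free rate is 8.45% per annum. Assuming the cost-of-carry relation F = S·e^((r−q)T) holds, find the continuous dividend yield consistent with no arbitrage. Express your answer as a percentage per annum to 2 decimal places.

From F = S·e^((r−q)T): (r − q) = ln(F/S)/T
ln(3744.15/3699.67) = ln(1.012023) = 0.011951
(r − q) = 0.011951 / (3/12) = 0.047804
q = r − ln(F/S)/T = 0.0845 − 0.047804 = 0.036696
q = 3.67%

3.67%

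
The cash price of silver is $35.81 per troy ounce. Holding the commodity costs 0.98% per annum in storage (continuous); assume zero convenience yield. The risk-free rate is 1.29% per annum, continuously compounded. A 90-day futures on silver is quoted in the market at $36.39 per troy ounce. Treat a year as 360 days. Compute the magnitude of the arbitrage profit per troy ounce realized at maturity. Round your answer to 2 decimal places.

Fair futures: F* = S·e^(carry·T), with carry = (r + u) = 0.0129 + 0.0098 = 0.0227
F* = 35.81 · e^(0.0227 × 90/360) = 35.81 · e^0.005675 = 35.81 × 1.005691 = $36.0138
Market $36.39 > fair $36.0138: forward overpriced → cash-and-carry (buy spot, short the forward).
At maturity, profit = |F_mkt − F*| = |36.39 − 36.0138| = $0.38 per troy ounce

$0.38 per troy ounce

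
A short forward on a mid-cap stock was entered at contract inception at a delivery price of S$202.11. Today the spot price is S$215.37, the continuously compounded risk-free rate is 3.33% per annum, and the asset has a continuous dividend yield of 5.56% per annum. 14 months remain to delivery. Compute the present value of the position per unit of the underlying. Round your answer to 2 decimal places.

Current fair forward for the remaining 14 months: F = S·e^((r − q)·T), (r − q) = 0.0333 − 0.0556 = -0.0223
F = 215.37 · e^(-0.0223 × 14/12) = 215.37 × 0.974319 = 209.8391
Value of long forward = (F − K)·e^(−rT) = (209.8391 − 202.11) · e^(−0.0333·14/12)
= 7.7291 × 0.961895 = 7.43
Short position value = −(long value) = -S$7.43

-S$7.43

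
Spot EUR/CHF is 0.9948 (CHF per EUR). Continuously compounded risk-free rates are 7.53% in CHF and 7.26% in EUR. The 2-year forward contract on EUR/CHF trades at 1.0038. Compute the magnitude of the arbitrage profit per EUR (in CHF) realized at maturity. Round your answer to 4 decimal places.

0.0036 per EUR (in CHF)

Fair forward: F* = S·e^(carry·T), with carry = (r_CHF − r_EUR) = 0.0753 − 0.0726 = 0.0027
F* = 0.9948 · e^(0.0027 × 2) = 0.9948 · e^0.005400 = 0.9948 × 1.005415 = 1.0002
Market 1.0038 > fair 1.0002: forward overpriced → cash-and-carry (buy spot, short the forward).
At maturity, profit = |F_mkt − F*| = |1.0038 − 1.0002| = 0.0036 per EUR (in CHF)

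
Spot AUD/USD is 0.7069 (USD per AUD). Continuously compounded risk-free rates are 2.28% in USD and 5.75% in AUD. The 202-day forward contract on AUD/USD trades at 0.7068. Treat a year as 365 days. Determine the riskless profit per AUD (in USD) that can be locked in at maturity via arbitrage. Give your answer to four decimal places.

0.0133 per AUD (in USD)

Fair forward: F* = S·e^(carry·T), with carry = (r_USD − r_AUD) = 0.0228 − 0.0575 = -0.0347
F* = 0.7069 · e^(-0.0347 × 202/365) = 0.7069 · e^-0.019204 = 0.7069 × 0.980979 = 0.6935
Market 0.7068 > fair 0.6935: forward overpriced → cash-and-carry (buy spot, short the forward).
At maturity, profit = |F_mkt − F*| = |0.7068 − 0.6935| = 0.0133 per AUD (in USD)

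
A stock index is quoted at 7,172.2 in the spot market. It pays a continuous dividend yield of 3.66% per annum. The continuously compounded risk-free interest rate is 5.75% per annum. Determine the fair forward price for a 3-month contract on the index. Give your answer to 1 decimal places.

F = S·e^((r − q)T) = 7172.2 · e^((0.0575 − 0.0366) × 3/12)
= 7172.2 · e^0.005225 = 7172.2 × 1.005239
F = 7,209.8

7,209.8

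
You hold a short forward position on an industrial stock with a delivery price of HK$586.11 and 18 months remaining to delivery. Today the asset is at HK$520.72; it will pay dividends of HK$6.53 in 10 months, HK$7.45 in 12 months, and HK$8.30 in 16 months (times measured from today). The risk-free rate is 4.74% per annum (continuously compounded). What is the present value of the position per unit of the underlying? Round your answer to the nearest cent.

PV(remaining dividends) I = 6.53·e^(−0.0474·10/12) + 7.45·e^(−0.0474·12/12) + 8.30·e^(−0.0474·16/12) = 21.1739
Current forward F = (S − I)·e^(rT) = (520.72 − 21.1739)·e^(0.0474·18/12) = 499.5461 × 1.073689 = 536.3572
Value (long) = (F − K)·e^(−rT) = (536.3572 − 586.11) × 0.931369 = -46.3382
Short position value = −(long value) = HK$46.34

HK$46.34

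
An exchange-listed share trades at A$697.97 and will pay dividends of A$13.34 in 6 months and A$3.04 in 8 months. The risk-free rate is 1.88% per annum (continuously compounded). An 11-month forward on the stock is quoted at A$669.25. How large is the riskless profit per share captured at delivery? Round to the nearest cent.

PV(dividends) I = 13.34·e^(−0.0188·6/12) + 3.04·e^(−0.0188·8/12) = 16.2173
Fair forward F* = (S − I)·e^(rT) = (697.97 − 16.2173)·e^0.017233 = 681.7527 × 1.017382 = 693.6029
Market A$669.25 < fair 693.6029: forward underpriced → reverse cash-and-carry (short the stock, invest proceeds at r, pay the dividends, go long the forward).
Profit at T = |F_mkt − F*| = |669.25 − 693.6029| = A$24.35 per share

A$24.35 per share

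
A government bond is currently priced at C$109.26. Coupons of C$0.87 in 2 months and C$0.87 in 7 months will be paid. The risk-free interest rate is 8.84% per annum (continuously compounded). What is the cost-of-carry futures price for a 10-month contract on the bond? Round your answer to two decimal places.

PV(coupons) I = 0.87·e^(−0.0884·2/12) + 0.87·e^(−0.0884·7/12)
I = 0.8573 + 0.8263 = 1.6836
F = (S − I)·e^(rT) = (109.26 − 1.6836) · e^(0.0884·10/12)
= 107.5764 · e^0.073667 = 107.5764 × 1.076448 = C$115.80

C$115.80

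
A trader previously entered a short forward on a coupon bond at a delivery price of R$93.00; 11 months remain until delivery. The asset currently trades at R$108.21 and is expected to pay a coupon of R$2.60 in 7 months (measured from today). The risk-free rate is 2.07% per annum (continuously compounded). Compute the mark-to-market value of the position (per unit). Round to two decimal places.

-R$14.39

PV(remaining coupons) I = 2.60·e^(−0.0207·7/12) = 2.5688
Current forward F = (S − I)·e^(rT) = (108.21 − 2.5688)·e^(0.0207·11/12) = 105.6412 × 1.019156 = 107.6649
Value (long) = (F − K)·e^(−rT) = (107.6649 − 93.00) × 0.981204 = 14.3893
Short position value = −(long value) = -R$14.39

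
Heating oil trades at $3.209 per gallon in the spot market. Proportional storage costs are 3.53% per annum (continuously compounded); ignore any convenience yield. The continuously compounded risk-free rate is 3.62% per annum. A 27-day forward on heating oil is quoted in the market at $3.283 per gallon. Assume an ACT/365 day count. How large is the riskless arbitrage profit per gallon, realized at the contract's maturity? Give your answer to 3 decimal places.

$0.057 per gallon

Fair forward: F* = S·e^(carry·T), with carry = (r + u) = 0.0362 + 0.0353 = 0.0715
F* = 3.209 · e^(0.0715 × 27/365) = 3.209 · e^0.005289 = 3.209 × 1.005303 = $3.2260
Market $3.283 > fair $3.2260: forward overpriced → cash-and-carry (buy spot, short the forward).
At maturity, profit = |F_mkt − F*| = |3.283 − 3.2260| = $0.057 per gallon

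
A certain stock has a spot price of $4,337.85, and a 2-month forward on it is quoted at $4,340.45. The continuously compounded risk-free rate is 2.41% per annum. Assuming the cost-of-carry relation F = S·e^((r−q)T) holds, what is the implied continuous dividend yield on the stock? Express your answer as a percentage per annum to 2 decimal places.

From F = S·e^((r−q)T): (r − q) = ln(F/S)/T
ln(4340.45/4337.85) = ln(1.000599) = 0.000599
(r − q) = 0.000599 / (2/12) = 0.003594
q = r − ln(F/S)/T = 0.0241 − 0.003594 = 0.020506
q = 2.05%

2.05%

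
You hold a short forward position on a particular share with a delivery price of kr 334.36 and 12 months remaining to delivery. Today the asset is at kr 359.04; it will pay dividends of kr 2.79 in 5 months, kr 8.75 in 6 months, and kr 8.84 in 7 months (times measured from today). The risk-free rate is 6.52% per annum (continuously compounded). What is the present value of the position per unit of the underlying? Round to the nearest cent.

PV(remaining dividends) I = 2.79·e^(−0.0652·5/12) + 8.75·e^(−0.0652·6/12) + 8.84·e^(−0.0652·7/12) = 19.6947
Current forward F = (S − I)·e^(rT) = (359.04 − 19.6947)·e^(0.0652·12/12) = 339.3453 × 1.067372 = 362.2077
Value (long) = (F − K)·e^(−rT) = (362.2077 − 334.36) × 0.936880 = 26.0900
Short position value = −(long value) = -kr 26.09

-kr 26.09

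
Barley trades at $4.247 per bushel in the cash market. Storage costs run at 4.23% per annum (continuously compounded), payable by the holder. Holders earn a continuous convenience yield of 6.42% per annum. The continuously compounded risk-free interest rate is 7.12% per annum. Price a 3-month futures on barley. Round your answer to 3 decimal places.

Net carry = r + u − y = 0.0712 + 0.0423 − 0.0642 = 0.0493
F = S·e^((r+u−y)T) = 4.247 · e^(0.0493 × 3/12) = 4.247 · e^0.012325
= 4.247 × 1.012401 = $4.300 per bushel

$4.300 per bushel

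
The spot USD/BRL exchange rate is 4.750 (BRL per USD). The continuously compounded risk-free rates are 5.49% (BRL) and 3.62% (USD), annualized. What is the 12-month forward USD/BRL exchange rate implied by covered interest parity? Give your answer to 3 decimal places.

F = S·e^((r_BRL − r_USD)T) = 4.750 · e^((0.0549 − 0.0362) × 12/12)
= 4.750 · e^0.018700 = 4.750 × 1.018876
F = 4.840 BRL per USD

4.840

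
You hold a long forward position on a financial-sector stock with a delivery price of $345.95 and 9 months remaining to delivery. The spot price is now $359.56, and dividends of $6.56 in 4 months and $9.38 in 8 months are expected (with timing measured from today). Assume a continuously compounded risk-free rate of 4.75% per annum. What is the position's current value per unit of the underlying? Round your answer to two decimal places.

$10.17

PV(remaining dividends) I = 6.56·e^(−0.0475·4/12) + 9.38·e^(−0.0475·8/12) = 15.5446
Current forward F = (S − I)·e^(rT) = (359.56 − 15.5446)·e^(0.0475·9/12) = 344.0154 × 1.036267 = 356.4918
Value (long) = (F − K)·e^(−rT) = (356.4918 − 345.95) × 0.965002 = 10.1729
Value = $10.17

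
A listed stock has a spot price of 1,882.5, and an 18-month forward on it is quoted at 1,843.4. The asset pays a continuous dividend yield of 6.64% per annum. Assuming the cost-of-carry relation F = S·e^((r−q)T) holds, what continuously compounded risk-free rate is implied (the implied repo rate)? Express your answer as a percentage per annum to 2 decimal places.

From F = S·e^((r−q)T): (r − q) = ln(F/S)/T
ln(1843.4/1882.5) = ln(0.979230) = -0.020989
(r − q) = -0.020989 / (18/12) = -0.013993
r = ln(F/S)/T + q = -0.013993 + 0.0664 = 0.052407
r = 5.24%

5.24%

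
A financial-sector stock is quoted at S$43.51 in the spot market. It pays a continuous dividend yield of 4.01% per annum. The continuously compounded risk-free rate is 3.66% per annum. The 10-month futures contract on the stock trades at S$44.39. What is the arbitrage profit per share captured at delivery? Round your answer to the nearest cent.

S$1.01 per share

Fair futures: F* = S·e^(carry·T), with carry = (r − q) = 0.0366 − 0.0401 = -0.0035
F* = 43.51 · e^(-0.0035 × 10/12) = 43.51 · e^-0.002917 = 43.51 × 0.997087 = S$43.3833
Market S$44.39 > fair S$43.3833: forward overpriced → cash-and-carry (buy spot, short the forward).
At maturity, profit = |F_mkt − F*| = |44.39 − 43.3833| = S$1.01 per share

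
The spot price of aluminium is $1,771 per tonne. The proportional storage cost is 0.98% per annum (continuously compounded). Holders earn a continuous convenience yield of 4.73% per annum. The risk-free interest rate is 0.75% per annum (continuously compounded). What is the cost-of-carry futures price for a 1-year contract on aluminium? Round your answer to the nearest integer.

Net carry = r + u − y = 0.0075 + 0.0098 − 0.0473 = -0.0300
F = S·e^((r+u−y)T) = 1771 · e^(-0.0300 × 1) = 1771 · e^-0.030000
= 1771 × 0.970446 = $1,719 per tonne

$1,719 per tonne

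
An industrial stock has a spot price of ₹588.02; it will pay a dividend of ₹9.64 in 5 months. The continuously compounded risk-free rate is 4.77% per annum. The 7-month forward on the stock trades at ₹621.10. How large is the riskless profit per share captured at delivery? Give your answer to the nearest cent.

₹26.21 per share

PV(dividends) I = 9.64·e^(−0.0477·5/12) = 9.4503
Fair forward F* = (S − I)·e^(rT) = (588.02 − 9.4503)·e^0.027825 = 578.5697 × 1.028216 = 594.8946
Market ₹621.10 > fair 594.8946: forward overpriced → cash-and-carry (borrow at r, buy the stock and collect the dividends, short the forward).
Profit at T = |F_mkt − F*| = |621.10 − 594.8946| = ₹26.21 per share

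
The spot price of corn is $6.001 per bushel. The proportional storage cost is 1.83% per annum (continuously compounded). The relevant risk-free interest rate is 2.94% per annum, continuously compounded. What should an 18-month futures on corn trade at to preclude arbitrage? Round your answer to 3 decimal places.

$6.446 per bushel

Net carry = r + u − y = 0.0294 + 0.0183 − 0.0000 = 0.0477
F = S·e^((r+u−y)T) = 6.001 · e^(0.0477 × 18/12) = 6.001 · e^0.071550
= 6.001 × 1.074172 = $6.446 per bushel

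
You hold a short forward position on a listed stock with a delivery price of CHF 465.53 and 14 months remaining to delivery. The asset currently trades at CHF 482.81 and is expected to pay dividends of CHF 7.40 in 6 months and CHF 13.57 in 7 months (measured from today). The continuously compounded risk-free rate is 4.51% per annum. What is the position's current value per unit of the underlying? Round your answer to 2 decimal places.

-CHF 20.69

PV(remaining dividends) I = 7.40·e^(−0.0451·6/12) + 13.57·e^(−0.0451·7/12) = 20.4526
Current forward F = (S − I)·e^(rT) = (482.81 − 20.4526)·e^(0.0451·14/12) = 462.3574 × 1.054026 = 487.3367
Value (long) = (F − K)·e^(−rT) = (487.3367 − 465.53) × 0.948744 = 20.6890
Short position value = −(long value) = -CHF 20.69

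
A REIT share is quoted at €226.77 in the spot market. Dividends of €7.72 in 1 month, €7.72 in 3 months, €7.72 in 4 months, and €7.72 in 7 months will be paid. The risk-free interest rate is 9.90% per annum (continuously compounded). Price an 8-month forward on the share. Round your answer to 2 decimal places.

€210.25

PV(dividends) I = 7.72·e^(−0.0990·1/12) + 7.72·e^(−0.0990·3/12) + 7.72·e^(−0.0990·4/12) + 7.72·e^(−0.0990·7/12)
I = 7.6566 + 7.5313 + 7.4694 + 7.2868 = 29.9441
F = (S − I)·e^(rT) = (226.77 − 29.9441) · e^(0.0990·8/12)
= 196.8259 · e^0.066000 = 196.8259 × 1.068227 = €210.25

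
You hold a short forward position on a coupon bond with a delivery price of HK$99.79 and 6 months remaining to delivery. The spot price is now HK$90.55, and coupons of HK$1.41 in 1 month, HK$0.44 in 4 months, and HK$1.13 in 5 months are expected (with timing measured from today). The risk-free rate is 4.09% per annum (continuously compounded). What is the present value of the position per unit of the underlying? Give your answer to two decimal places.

PV(remaining coupons) I = 1.41·e^(−0.0409·1/12) + 0.44·e^(−0.0409·4/12) + 1.13·e^(−0.0409·5/12) = 2.9502
Current forward F = (S − I)·e^(rT) = (90.55 − 2.9502)·e^(0.0409·6/12) = 87.5998 × 1.020661 = 89.4097
Value (long) = (F − K)·e^(−rT) = (89.4097 − 99.79) × 0.979758 = -10.1702
Short position value = −(long value) = HK$10.17

HK$10.17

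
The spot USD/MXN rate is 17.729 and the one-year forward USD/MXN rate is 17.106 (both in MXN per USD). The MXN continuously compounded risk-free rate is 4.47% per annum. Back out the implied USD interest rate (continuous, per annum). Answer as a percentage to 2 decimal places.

F = S·e^((r_MXN − r_USD)T) ⇒ r_USD = r_MXN − ln(F/S)/T
ln(17.106/17.729) = -0.035772; /(12/12) = -0.035772
r_USD = 0.0447 + 0.035772 = 0.080472
r_USD = 8.05%

8.05%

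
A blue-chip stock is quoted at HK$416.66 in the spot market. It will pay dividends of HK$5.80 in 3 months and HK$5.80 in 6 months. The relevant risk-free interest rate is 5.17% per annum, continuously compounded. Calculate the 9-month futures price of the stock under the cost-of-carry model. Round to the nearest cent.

PV(dividends) I = 5.80·e^(−0.0517·3/12) + 5.80·e^(−0.0517·6/12)
I = 5.7255 + 5.6520 = 11.3775
F = (S − I)·e^(rT) = (416.66 − 11.3775) · e^(0.0517·9/12)
= 405.2825 · e^0.038775 = 405.2825 × 1.039537 = HK$421.31

HK$421.31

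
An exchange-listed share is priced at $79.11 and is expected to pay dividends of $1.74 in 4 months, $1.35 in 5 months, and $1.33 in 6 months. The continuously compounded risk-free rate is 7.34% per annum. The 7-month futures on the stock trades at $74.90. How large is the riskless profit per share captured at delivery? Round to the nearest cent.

$3.19 per share

PV(dividends) I = 1.74·e^(−0.0734·4/12) + 1.35·e^(−0.0734·5/12) + 1.33·e^(−0.0734·6/12) = 4.2894
Fair futures F* = (S − I)·e^(rT) = (79.11 − 4.2894)·e^0.042817 = 74.8206 × 1.043747 = 78.0938
Market $74.90 < fair 78.0938: forward underpriced → reverse cash-and-carry (short the stock, invest proceeds at r, pay the dividends, go long the forward).
Profit at T = |F_mkt − F*| = |74.90 − 78.0938| = $3.19 per share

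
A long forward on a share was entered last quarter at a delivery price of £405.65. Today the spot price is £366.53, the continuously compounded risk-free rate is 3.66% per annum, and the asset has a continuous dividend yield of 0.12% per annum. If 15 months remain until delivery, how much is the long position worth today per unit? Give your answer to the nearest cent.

-£21.53

Current fair forward for the remaining 15 months: F = S·e^((r − q)·T), (r − q) = 0.0366 − 0.0012 = 0.0354
F = 366.53 · e^(0.0354 × 15/12) = 366.53 × 1.045244 = 383.1133
Value of long forward = (F − K)·e^(−rT) = (383.1133 − 405.65) · e^(−0.0366·15/12)
= -22.5367 × 0.955281 = -21.53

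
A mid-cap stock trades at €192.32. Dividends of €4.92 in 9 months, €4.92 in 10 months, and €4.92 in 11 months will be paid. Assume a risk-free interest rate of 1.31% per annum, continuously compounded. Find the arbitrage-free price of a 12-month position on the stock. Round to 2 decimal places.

PV(dividends) I = 4.92·e^(−0.0131·9/12) + 4.92·e^(−0.0131·10/12) + 4.92·e^(−0.0131·11/12)
I = 4.8719 + 4.8666 + 4.8613 = 14.5998
F = (S − I)·e^(rT) = (192.32 − 14.5998) · e^(0.0131·12/12)
= 177.7202 · e^0.013100 = 177.7202 × 1.013186 = €180.06

€180.06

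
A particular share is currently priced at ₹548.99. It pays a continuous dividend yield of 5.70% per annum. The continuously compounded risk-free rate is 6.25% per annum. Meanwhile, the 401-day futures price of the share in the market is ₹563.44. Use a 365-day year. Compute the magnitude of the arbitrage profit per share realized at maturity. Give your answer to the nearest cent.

₹11.12 per share

Fair futures: F* = S·e^(carry·T), with carry = (r − q) = 0.0625 − 0.0570 = 0.0055
F* = 548.99 · e^(0.0055 × 401/365) = 548.99 · e^0.006042 = 548.99 × 1.006060 = ₹552.3169
Market ₹563.44 > fair ₹552.3169: forward overpriced → cash-and-carry (buy spot, short the forward).
At maturity, profit = |F_mkt − F*| = |563.44 − 552.3169| = ₹11.12 per share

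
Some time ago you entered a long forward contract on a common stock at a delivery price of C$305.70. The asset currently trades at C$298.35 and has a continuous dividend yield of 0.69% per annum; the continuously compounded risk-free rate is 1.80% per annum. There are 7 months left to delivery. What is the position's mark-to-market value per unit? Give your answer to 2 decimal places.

-C$5.36

Current fair forward for the remaining 7 months: F = S·e^((r − q)·T), (r − q) = 0.0180 − 0.0069 = 0.0111
F = 298.35 · e^(0.0111 × 7/12) = 298.35 × 1.006496 = 300.2881
Value of long forward = (F − K)·e^(−rT) = (300.2881 − 305.70) · e^(−0.0180·7/12)
= -5.4119 × 0.989555 = -5.36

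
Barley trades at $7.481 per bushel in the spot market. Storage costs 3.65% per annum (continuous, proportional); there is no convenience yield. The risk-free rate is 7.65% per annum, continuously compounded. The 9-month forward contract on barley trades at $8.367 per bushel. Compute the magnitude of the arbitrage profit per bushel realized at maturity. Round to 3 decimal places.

Fair forward: F* = S·e^(carry·T), with carry = (r + u) = 0.0765 + 0.0365 = 0.1130
F* = 7.481 · e^(0.1130 × 9/12) = 7.481 · e^0.084750 = 7.481 × 1.088445 = $8.1427
Market $8.367 > fair $8.1427: forward overpriced → cash-and-carry (buy spot, short the forward).
At maturity, profit = |F_mkt − F*| = |8.367 − 8.1427| = $0.224 per bushel

$0.224 per bushel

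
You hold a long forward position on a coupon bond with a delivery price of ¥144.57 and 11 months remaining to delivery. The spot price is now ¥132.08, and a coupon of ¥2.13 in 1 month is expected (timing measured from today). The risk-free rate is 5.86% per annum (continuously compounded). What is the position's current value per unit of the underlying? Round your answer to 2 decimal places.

-¥7.05

PV(remaining coupons) I = 2.13·e^(−0.0586·1/12) = 2.1196
Current forward F = (S − I)·e^(rT) = (132.08 − 2.1196)·e^(0.0586·11/12) = 129.9604 × 1.055186 = 137.1324
Value (long) = (F − K)·e^(−rT) = (137.1324 − 144.57) × 0.947701 = -7.0486
Value = -¥7.05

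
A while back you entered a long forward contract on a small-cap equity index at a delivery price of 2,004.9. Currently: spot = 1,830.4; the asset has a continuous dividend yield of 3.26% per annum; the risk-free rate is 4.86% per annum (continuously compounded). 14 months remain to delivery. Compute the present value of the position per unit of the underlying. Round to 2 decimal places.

-132.29

Current fair forward for the remaining 14 months: F = S·e^((r − q)·T), (r − q) = 0.0486 − 0.0326 = 0.0160
F = 1830.4 · e^(0.0160 × 14/12) = 1830.4 × 1.01884198 = 1864.8884
Value of long forward = (F − K)·e^(−rT) = (1864.8884 − 2004.9) · e^(−0.0486·14/12)
= -140.0116 × 0.94487749 = -132.29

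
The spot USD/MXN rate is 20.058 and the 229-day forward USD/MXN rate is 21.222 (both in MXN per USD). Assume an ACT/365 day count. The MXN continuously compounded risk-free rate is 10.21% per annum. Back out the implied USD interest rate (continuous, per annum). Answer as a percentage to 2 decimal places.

1.22%

F = S·e^((r_MXN − r_USD)T) ⇒ r_USD = r_MXN − ln(F/S)/T
ln(21.222/20.058) = 0.056410; /(229/365) = 0.089911
r_USD = 0.1021 − 0.089911 = 0.012189
r_USD = 1.22%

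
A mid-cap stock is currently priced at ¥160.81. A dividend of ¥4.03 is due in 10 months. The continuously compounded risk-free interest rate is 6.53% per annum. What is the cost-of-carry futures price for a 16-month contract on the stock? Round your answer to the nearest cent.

¥171.28

PV(dividends) I = 4.03·e^(−0.0653·10/12)
I = 3.8166
F = (S − I)·e^(rT) = (160.81 − 3.8166) · e^(0.0653·16/12)
= 156.9934 · e^0.087067 = 156.9934 × 1.090970 = ¥171.28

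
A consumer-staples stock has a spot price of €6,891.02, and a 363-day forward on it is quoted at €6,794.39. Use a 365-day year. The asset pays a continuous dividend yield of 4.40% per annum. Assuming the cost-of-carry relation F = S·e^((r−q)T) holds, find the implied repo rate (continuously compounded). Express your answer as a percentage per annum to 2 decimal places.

2.98%

From F = S·e^((r−q)T): (r − q) = ln(F/S)/T
ln(6794.39/6891.02) = ln(0.985977) = -0.014122
(r − q) = -0.014122 / (363/365) = -0.014200
r = ln(F/S)/T + q = -0.014200 + 0.0440 = 0.029800
r = 2.98%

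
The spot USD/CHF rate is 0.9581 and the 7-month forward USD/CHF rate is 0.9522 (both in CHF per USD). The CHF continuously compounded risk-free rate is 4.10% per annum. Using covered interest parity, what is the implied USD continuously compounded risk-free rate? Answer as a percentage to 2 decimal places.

5.16%

F = S·e^((r_CHF − r_USD)T) ⇒ r_USD = r_CHF − ln(F/S)/T
ln(0.9522/0.9581) = -0.006177; /(7/12) = -0.010589
r_USD = 0.0410 + 0.010589 = 0.051589
r_USD = 5.16%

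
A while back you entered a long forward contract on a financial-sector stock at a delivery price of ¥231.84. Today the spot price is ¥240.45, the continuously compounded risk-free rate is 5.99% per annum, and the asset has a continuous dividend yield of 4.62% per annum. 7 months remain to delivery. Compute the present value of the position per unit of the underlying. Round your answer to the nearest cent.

Current fair forward for the remaining 7 months: F = S·e^((r − q)·T), (r − q) = 0.0599 − 0.0462 = 0.0137
F = 240.45 · e^(0.0137 × 7/12) = 240.45 × 1.008024 = 242.3794
Value of long forward = (F − K)·e^(−rT) = (242.3794 − 231.84) · e^(−0.0599·7/12)
= 10.5394 × 0.965662 = 10.18

¥10.18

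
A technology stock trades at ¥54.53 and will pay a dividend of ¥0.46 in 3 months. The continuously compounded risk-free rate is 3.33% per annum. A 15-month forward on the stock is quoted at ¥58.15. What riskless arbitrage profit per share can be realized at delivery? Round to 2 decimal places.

PV(dividends) I = 0.46·e^(−0.0333·3/12) = 0.4562
Fair forward F* = (S − I)·e^(rT) = (54.53 − 0.4562)·e^0.041625 = 54.0738 × 1.042503 = 56.3721
Market ¥58.15 > fair 56.3721: forward overpriced → cash-and-carry (borrow at r, buy the stock and collect the dividends, short the forward).
Profit at T = |F_mkt − F*| = |58.15 − 56.3721| = ¥1.78 per share

¥1.78 per share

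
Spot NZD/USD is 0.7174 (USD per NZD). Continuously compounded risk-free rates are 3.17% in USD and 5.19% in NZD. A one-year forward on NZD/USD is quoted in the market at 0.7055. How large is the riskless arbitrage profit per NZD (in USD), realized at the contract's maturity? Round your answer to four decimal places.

0.0024 per NZD (in USD)

Fair forward: F* = S·e^(carry·T), with carry = (r_USD − r_NZD) = 0.0317 − 0.0519 = -0.0202
F* = 0.7174 · e^(-0.0202 × 12/12) = 0.7174 · e^-0.020200 = 0.7174 × 0.980003 = 0.7031
Market 0.7055 > fair 0.7031: forward overpriced → cash-and-carry (buy spot, short the forward).
At maturity, profit = |F_mkt − F*| = |0.7055 − 0.7031| = 0.0024 per NZD (in USD)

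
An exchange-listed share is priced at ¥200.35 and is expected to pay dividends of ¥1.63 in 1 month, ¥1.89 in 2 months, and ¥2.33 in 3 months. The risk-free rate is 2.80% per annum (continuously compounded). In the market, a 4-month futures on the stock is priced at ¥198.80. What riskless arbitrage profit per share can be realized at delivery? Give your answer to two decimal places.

¥2.45 per share

PV(dividends) I = 1.63·e^(−0.0280·1/12) + 1.89·e^(−0.0280·2/12) + 2.33·e^(−0.0280·3/12) = 5.8211
Fair futures F* = (S − I)·e^(rT) = (200.35 − 5.8211)·e^0.009333 = 194.5289 × 1.009377 = 196.3530
Market ¥198.80 > fair 196.3530: forward overpriced → cash-and-carry (borrow at r, buy the stock and collect the dividends, short the forward).
Profit at T = |F_mkt − F*| = |198.80 − 196.3530| = ¥2.45 per share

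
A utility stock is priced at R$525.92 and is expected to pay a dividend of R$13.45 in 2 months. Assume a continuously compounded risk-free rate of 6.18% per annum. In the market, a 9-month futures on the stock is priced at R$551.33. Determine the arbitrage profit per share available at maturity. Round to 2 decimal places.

PV(dividends) I = 13.45·e^(−0.0618·2/12) = 13.3122
Fair futures F* = (S − I)·e^(rT) = (525.92 − 13.3122)·e^0.046350 = 512.6078 × 1.047441 = 536.9264
Market R$551.33 > fair 536.9264: forward overpriced → cash-and-carry (borrow at r, buy the stock and collect the dividends, short the forward).
Profit at T = |F_mkt − F*| = |551.33 − 536.9264| = R$14.40 per share

R$14.40 per share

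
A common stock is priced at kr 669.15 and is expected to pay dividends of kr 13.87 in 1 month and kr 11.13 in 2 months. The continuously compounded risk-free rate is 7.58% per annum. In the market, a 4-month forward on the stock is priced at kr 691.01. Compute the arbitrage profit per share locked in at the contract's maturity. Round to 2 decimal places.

PV(dividends) I = 13.87·e^(−0.0758·1/12) + 11.13·e^(−0.0758·2/12) = 24.7729
Fair forward F* = (S − I)·e^(rT) = (669.15 − 24.7729)·e^0.025267 = 644.3771 × 1.025589 = 660.8661
Market kr 691.01 > fair 660.8661: forward overpriced → cash-and-carry (borrow at r, buy the stock and collect the dividends, short the forward).
Profit at T = |F_mkt − F*| = |691.01 − 660.8661| = kr 30.14 per share

kr 30.14 per share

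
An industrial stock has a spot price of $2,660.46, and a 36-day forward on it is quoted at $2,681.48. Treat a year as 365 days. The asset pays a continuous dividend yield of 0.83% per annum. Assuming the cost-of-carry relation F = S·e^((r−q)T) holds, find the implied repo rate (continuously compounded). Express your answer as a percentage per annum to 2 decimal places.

8.81%

From F = S·e^((r−q)T): (r − q) = ln(F/S)/T
ln(2681.48/2660.46) = ln(1.007901) = 0.007870
(r − q) = 0.007870 / (36/365) = 0.079793
r = ln(F/S)/T + q = 0.079793 + 0.0083 = 0.088093
r = 8.81%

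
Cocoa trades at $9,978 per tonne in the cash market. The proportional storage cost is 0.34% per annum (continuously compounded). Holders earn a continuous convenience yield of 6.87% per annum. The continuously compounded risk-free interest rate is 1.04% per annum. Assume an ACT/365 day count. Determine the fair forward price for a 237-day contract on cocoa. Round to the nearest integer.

Net carry = r + u − y = 0.0104 + 0.0034 − 0.0687 = -0.0549
F = S·e^((r+u−y)T) = 9978 · e^(-0.0549 × 237/365) = 9978 · e^-0.035647
= 9978 × 0.964981 = $9,629 per tonne

$9,629 per tonne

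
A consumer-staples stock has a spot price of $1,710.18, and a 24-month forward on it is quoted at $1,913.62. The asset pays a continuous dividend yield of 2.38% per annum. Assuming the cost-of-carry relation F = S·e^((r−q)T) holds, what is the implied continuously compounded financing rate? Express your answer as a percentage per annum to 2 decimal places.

From F = S·e^((r−q)T): (r − q) = ln(F/S)/T
ln(1913.62/1710.18) = ln(1.118958) = 0.112398
(r − q) = 0.112398 / (24/12) = 0.056199
r = ln(F/S)/T + q = 0.056199 + 0.0238 = 0.079999
r = 8.00%

8.00%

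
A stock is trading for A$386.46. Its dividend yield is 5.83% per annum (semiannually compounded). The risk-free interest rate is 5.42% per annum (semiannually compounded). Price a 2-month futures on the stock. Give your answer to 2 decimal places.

F = S · (1+r/2)^(2T) / (1+q/2)^(2T)
= 386.46 × 1.008953 / 1.009624 = 386.46 × 0.999335
F = A$386.20

A$386.20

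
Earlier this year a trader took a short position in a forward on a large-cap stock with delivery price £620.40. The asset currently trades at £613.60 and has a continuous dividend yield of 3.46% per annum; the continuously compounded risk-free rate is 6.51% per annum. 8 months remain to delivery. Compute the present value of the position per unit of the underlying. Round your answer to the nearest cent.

Current fair forward for the remaining 8 months: F = S·e^((r − q)·T), (r − q) = 0.0651 − 0.0346 = 0.0305
F = 613.60 · e^(0.0305 × 8/12) = 613.60 × 1.020541 = 626.2040
Value of long forward = (F − K)·e^(−rT) = (626.2040 − 620.40) · e^(−0.0651·8/12)
= 5.8040 × 0.957528 = 5.56
Short position value = −(long value) = -£5.56

-£5.56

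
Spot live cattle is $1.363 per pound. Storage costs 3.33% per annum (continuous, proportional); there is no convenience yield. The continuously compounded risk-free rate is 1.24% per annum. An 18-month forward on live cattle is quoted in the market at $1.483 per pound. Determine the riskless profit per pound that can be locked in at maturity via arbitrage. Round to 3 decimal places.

$0.023 per pound

Fair forward: F* = S·e^(carry·T), with carry = (r + u) = 0.0124 + 0.0333 = 0.0457
F* = 1.363 · e^(0.0457 × 18/12) = 1.363 · e^0.068550 = 1.363 × 1.070954 = $1.4597
Market $1.483 > fair $1.4597: forward overpriced → cash-and-carry (buy spot, short the forward).
At maturity, profit = |F_mkt − F*| = |1.483 − 1.4597| = $0.023 per pound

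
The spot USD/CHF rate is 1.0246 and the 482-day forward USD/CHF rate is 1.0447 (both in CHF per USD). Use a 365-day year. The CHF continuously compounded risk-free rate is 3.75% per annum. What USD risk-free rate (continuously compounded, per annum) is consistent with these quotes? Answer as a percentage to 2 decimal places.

F = S·e^((r_CHF − r_USD)T) ⇒ r_USD = r_CHF − ln(F/S)/T
ln(1.0447/1.0246) = 0.019427; /(482/365) = 0.014711
r_USD = 0.0375 − 0.014711 = 0.022789
r_USD = 2.28%

2.28%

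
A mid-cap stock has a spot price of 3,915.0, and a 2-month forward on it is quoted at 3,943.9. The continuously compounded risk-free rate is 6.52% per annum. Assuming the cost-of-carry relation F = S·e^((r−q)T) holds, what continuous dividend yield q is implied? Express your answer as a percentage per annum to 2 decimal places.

From F = S·e^((r−q)T): (r − q) = ln(F/S)/T
ln(3943.9/3915.0) = ln(1.007382) = 0.007355
(r − q) = 0.007355 / (2/12) = 0.044130
q = r − ln(F/S)/T = 0.0652 − 0.044130 = 0.021070
q = 2.11%

2.11%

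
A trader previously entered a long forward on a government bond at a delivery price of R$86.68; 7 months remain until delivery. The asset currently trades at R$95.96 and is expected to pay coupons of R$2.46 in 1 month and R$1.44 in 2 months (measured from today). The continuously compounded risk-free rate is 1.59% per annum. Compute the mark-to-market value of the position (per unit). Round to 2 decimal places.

PV(remaining coupons) I = 2.46·e^(−0.0159·1/12) + 1.44·e^(−0.0159·2/12) = 3.8929
Current forward F = (S − I)·e^(rT) = (95.96 − 3.8929)·e^(0.0159·7/12) = 92.0671 × 1.009318 = 92.9250
Value (long) = (F − K)·e^(−rT) = (92.9250 − 86.68) × 0.990768 = 6.1873
Value = R$6.19

R$6.19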